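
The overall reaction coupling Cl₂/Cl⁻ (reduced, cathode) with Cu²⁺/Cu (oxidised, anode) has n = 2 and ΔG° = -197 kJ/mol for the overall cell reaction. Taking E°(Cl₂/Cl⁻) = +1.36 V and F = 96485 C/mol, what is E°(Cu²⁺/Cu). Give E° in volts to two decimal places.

+0.34 V

E°cell = −ΔG°/(nF) = −(-197×10³)/((2)(96485)) = +1.021 V.
Since Cl₂/Cl⁻ is the cathode and Cu²⁺/Cu the anode, E°cell = E°(Cl₂/Cl⁻) − E°(Cu²⁺/Cu).
So E°(Cu²⁺/Cu) = E°(Cl₂/Cl⁻) − E°cell = (+1.36) − (+1.021) = +0.34 V.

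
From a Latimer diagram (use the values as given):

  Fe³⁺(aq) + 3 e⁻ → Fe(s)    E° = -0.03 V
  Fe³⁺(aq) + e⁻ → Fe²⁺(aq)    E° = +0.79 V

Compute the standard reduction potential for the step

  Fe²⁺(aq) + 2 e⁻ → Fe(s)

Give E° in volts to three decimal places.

Sequential free energies add, so n₃E°₃ = n₁E°₁ + n₂E°₂.
With n₃ = 3, and the known step contributing 1×(+0.79) V, the unknown satisfies 2·E° = 3×(-0.03) − 1×(+0.79) = -0.880.
E° = -0.880 / 2 = -0.440 V.

-0.440 V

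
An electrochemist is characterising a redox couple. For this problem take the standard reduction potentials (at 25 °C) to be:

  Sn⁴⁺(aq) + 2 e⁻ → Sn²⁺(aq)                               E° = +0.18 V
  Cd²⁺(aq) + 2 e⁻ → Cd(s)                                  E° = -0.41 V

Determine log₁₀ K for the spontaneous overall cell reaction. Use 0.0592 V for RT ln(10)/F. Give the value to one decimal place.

19.9

Cathode: Sn⁴⁺/Sn²⁺; anode: Cd²⁺/Cd. E°cell = +0.59 V, n = 2.
log K = nE°cell / 0.0592 = (2)(+0.59) / 0.0592 = 19.9.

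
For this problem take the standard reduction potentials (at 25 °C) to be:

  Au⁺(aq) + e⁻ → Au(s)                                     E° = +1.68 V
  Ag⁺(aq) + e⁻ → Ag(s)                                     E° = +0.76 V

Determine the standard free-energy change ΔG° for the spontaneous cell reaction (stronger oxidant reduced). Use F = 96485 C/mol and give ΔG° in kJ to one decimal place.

-88.8 kJ

Au⁺/Au (E° = +1.68 V) is the cathode; Ag⁺/Ag (E° = +0.76 V) is the anode, so E°cell = +0.92 V.
Balancing electrons gives n = 1 (lcm of 1 and 1).
ΔG° = −nFE° = −(1)(96485)(+0.92) = -88,766 J = -88.8 kJ.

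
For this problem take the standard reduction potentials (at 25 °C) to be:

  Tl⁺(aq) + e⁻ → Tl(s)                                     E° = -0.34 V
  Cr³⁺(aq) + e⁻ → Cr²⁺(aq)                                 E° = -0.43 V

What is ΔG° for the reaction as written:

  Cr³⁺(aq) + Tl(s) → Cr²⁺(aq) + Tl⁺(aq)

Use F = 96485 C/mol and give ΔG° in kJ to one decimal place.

+8.7 kJ

As written, Cr³⁺/Cr²⁺ is reduced (cathode) and Tl⁺/Tl is oxidised (anode), so E°cell = (-0.43) − (-0.34) = -0.09 V.
Balancing electrons gives n = 1.
ΔG° = −nFE° = −(1)(96485)(-0.09) = 8,684 J = +8.7 kJ.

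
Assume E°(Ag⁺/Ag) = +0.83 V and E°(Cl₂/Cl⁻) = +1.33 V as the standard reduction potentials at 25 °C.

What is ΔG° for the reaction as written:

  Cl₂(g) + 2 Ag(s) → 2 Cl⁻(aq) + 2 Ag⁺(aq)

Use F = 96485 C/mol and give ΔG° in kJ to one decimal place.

-96.5 kJ

As written, Cl₂/Cl⁻ is reduced (cathode) and Ag⁺/Ag is oxidised (anode), so E°cell = (+1.33) − (+0.83) = +0.50 V.
Balancing electrons gives n = 2.
ΔG° = −nFE° = −(2)(96485)(+0.50) = -96,485 J = -96.5 kJ.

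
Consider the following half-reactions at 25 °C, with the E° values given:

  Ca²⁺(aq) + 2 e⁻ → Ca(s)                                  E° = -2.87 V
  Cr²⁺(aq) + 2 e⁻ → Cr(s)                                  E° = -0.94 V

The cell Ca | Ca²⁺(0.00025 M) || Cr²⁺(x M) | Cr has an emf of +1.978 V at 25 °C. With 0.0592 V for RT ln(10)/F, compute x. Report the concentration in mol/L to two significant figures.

Cr²⁺/Cr is the cathode, Ca²⁺/Ca the anode: E°cell = +1.93 V, n = 2.
Overall reaction: Cr²⁺(aq) + Ca(s) → Cr(s) + Ca²⁺(aq); Q = [Ca²⁺]^1/[Cr²⁺]^1.
From E = E° − (0.0592/n) log Q: log Q = (E° − E)·n/0.0592 = (+1.93 − (+1.978))·2/0.0592 = -1.6216.
So 1·log[Cr²⁺] = 1·log(0.00025) − log Q = -3.6021 − (-1.6216) = -1.9805; [Cr²⁺] = 10^(-1.9805) ≈ 0.010 M.

0.010 M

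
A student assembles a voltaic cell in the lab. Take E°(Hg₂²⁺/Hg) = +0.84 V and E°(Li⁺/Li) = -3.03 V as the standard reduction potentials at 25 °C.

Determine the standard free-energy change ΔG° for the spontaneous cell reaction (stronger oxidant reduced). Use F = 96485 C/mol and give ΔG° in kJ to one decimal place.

-746.8 kJ

Hg₂²⁺/Hg (E° = +0.84 V) is the cathode; Li⁺/Li (E° = -3.03 V) is the anode, so E°cell = +3.87 V.
Balancing electrons gives n = 2 (lcm of 2 and 1).
ΔG° = −nFE° = −(2)(96485)(+3.87) = -746,794 J = -746.8 kJ.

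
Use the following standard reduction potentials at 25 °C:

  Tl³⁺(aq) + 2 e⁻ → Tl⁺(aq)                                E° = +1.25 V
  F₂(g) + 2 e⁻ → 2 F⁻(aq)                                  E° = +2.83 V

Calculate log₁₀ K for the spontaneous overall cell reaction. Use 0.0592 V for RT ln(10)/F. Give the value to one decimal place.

53.4

Cathode: F₂/F⁻; anode: Tl³⁺/Tl⁺. E°cell = +1.58 V, n = 2.
log K = nE°cell / 0.0592 = (2)(+1.58) / 0.0592 = 53.4.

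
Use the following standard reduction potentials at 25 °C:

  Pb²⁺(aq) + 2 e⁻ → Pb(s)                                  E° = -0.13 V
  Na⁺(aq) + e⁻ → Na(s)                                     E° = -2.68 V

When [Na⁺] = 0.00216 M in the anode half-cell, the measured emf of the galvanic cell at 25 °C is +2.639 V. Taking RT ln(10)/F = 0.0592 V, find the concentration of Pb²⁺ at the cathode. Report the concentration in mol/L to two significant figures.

0.0047 M

Pb²⁺/Pb is the cathode, Na⁺/Na the anode: E°cell = +2.55 V, n = 2.
Overall reaction: Pb²⁺(aq) + 2 Na(s) → Pb(s) + 2 Na⁺(aq); Q = [Na⁺]^2/[Pb²⁺]^1.
From E = E° − (0.0592/n) log Q: log Q = (E° − E)·n/0.0592 = (+2.55 − (+2.639))·2/0.0592 = -3.0068.
So 1·log[Pb²⁺] = 2·log(0.00216) − log Q = -5.3311 − (-3.0068) = -2.3243; [Pb²⁺] = 10^(-2.3243) ≈ 0.0047 M.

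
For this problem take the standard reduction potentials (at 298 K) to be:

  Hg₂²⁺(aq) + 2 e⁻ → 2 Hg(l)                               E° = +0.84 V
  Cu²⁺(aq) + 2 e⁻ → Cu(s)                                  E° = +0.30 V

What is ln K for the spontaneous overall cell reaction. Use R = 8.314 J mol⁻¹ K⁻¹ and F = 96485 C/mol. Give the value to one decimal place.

Cathode: Hg₂²⁺/Hg; anode: Cu²⁺/Cu. E°cell = (+0.84) − (+0.30) = +0.54 V, with n = 2.
ΔG° = −nFE° = −RT ln K, so ln K = nFE°/(RT) = (2)(96485)(+0.54) / ((8.314)(298)) = 42.059.

42.1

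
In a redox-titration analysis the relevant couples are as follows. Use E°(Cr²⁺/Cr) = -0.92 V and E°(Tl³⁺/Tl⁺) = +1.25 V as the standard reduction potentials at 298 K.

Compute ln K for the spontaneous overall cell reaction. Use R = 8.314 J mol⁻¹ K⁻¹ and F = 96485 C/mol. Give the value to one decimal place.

169.0

Cathode: Tl³⁺/Tl⁺; anode: Cr²⁺/Cr. E°cell = (+1.25) − (-0.92) = +2.17 V, with n = 2.
ΔG° = −nFE° = −RT ln K, so ln K = nFE°/(RT) = (2)(96485)(+2.17) / ((8.314)(298)) = 169.014.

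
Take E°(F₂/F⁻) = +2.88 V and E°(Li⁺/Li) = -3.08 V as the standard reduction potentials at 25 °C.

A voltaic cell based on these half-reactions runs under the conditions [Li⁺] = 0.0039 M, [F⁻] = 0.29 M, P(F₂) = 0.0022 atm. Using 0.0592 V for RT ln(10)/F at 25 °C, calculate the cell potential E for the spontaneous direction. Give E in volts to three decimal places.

F₂/F⁻ is the cathode (higher E°), Li⁺/Li the anode: E°cell = +2.88 − (-3.08) = +5.96 V, n = 2.
Overall: F₂(g) + 2 Li(s) → 2 F⁻(aq) + 2 Li⁺(aq)
Q = [F⁻]^2·[Li⁺]^2 / (P(F₂)); log Q = -3.235.
E = E° − (0.0592/n) log Q = +5.96 − (0.0592/2)(-3.235) = +6.056 V.

+6.056 V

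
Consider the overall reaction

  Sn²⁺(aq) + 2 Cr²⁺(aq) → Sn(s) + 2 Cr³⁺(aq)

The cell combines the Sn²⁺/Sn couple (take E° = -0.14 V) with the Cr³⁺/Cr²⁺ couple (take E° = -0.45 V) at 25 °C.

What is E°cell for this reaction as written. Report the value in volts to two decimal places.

+0.31 V

The Sn²⁺/Sn couple has the higher reduction potential, so it is the cathode; Cr³⁺/Cr²⁺ is oxidised at the anode.
E°cell = E°(cathode) − E°(anode) = (-0.14) − (-0.45) = +0.31 V.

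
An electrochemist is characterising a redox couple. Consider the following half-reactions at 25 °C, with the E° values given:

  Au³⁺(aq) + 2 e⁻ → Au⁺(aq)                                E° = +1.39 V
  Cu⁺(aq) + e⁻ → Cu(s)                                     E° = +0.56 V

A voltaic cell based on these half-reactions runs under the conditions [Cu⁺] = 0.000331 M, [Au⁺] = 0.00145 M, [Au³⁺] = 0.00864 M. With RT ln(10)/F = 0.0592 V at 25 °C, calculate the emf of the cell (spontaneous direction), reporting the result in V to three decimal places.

Au³⁺/Au⁺ is the cathode (higher E°), Cu⁺/Cu the anode: E°cell = +1.39 − (+0.56) = +0.83 V, n = 2.
Overall: Au³⁺(aq) + 2 Cu(s) → Au⁺(aq) + 2 Cu⁺(aq)
Q = [Au⁺]·[Cu⁺]^2 / ([Au³⁺]); log Q = -7.735.
E = E° − (0.0592/n) log Q = +0.83 − (0.0592/2)(-7.735) = +1.059 V.

+1.059 V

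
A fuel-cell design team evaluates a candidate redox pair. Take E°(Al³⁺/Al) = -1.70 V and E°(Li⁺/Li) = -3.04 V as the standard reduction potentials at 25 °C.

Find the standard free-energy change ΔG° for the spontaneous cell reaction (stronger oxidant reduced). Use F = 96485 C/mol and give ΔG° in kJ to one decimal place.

Al³⁺/Al (E° = -1.70 V) is the cathode; Li⁺/Li (E° = -3.04 V) is the anode, so E°cell = +1.34 V.
Balancing electrons gives n = 3 (lcm of 3 and 1).
ΔG° = −nFE° = −(3)(96485)(+1.34) = -387,870 J = -387.9 kJ.

-387.9 kJ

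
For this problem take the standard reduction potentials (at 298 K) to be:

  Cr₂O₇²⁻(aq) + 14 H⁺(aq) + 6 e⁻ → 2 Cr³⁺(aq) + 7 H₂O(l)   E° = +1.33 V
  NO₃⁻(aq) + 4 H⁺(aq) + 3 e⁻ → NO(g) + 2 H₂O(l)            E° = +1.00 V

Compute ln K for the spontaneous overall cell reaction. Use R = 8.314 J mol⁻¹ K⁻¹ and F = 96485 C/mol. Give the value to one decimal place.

Cathode: Cr₂O₇²⁻/Cr³⁺; anode: NO₃⁻/NO. E°cell = (+1.33) − (+1.00) = +0.33 V, with n = 6.
ΔG° = −nFE° = −RT ln K, so ln K = nFE°/(RT) = (6)(96485)(+0.33) / ((8.314)(298)) = 77.108.

77.1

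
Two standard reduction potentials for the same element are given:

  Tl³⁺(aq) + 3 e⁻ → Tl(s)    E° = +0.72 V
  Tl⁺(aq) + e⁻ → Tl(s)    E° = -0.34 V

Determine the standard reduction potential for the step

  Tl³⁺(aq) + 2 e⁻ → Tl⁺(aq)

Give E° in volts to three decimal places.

+1.250 V

Sequential free energies add, so n₃E°₃ = n₁E°₁ + n₂E°₂.
With n₃ = 3, and the known step contributing 1×(-0.34) V, the unknown satisfies 2·E° = 3×(+0.72) − 1×(-0.34) = +2.500.
E° = +2.500 / 2 = +1.250 V.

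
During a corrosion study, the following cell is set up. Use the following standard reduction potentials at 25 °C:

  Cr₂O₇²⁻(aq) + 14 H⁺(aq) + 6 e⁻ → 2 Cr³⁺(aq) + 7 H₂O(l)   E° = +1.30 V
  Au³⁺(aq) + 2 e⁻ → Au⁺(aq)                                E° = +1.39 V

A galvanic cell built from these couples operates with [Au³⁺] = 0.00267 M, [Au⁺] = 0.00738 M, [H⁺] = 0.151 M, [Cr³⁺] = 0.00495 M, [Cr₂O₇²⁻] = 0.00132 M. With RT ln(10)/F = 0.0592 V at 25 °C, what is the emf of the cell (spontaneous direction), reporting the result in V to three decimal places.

+0.173 V

Au³⁺/Au⁺ is the cathode (higher E°), Cr₂O₇²⁻/Cr³⁺ the anode: E°cell = +1.39 − (+1.30) = +0.09 V, n = 6.
Overall: 3 Au³⁺(aq) + 2 Cr³⁺(aq) + 7 H₂O(l) → 3 Au⁺(aq) + Cr₂O₇²⁻(aq) + 14 H⁺(aq)
Q = [Au⁺]^3·[Cr₂O₇²⁻]·[H⁺]^14 / ([Au³⁺]^3·[Cr³⁺]^2); log Q = -8.438.
E = E° − (0.0592/n) log Q = +0.09 − (0.0592/6)(-8.438) = +0.173 V.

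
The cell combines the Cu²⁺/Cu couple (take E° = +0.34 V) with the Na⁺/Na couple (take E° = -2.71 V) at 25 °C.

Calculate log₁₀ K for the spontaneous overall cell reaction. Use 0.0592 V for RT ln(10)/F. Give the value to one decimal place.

103.0

Cathode: Cu²⁺/Cu; anode: Na⁺/Na. E°cell = +3.05 V, n = 2.
log K = nE°cell / 0.0592 = (2)(+3.05) / 0.0592 = 103.0.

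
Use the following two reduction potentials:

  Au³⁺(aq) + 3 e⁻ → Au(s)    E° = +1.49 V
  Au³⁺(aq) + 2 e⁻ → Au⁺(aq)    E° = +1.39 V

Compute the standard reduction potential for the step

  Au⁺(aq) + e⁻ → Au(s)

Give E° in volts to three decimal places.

+1.690 V

Sequential free energies add, so n₃E°₃ = n₁E°₁ + n₂E°₂.
With n₃ = 3, and the known step contributing 2×(+1.39) V, the unknown satisfies 1·E° = 3×(+1.49) − 2×(+1.39) = +1.690.
E° = +1.690 / 1 = +1.690 V.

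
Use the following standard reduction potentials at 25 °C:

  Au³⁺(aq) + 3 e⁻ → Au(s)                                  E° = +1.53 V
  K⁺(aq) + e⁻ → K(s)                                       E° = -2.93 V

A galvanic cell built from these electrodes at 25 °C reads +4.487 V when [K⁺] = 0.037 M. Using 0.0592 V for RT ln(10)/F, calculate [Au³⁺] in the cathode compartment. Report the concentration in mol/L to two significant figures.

Au³⁺/Au is the cathode, K⁺/K the anode: E°cell = +4.46 V, n = 3.
Overall reaction: Au³⁺(aq) + 3 K(s) → Au(s) + 3 K⁺(aq); Q = [K⁺]^3/[Au³⁺]^1.
From E = E° − (0.0592/n) log Q: log Q = (E° − E)·n/0.0592 = (+4.46 − (+4.487))·3/0.0592 = -1.3682.
So 1·log[Au³⁺] = 3·log(0.037) − log Q = -4.2954 − (-1.3682) = -2.9272; [Au³⁺] = 10^(-2.9272) ≈ 0.0012 M.

0.0012 M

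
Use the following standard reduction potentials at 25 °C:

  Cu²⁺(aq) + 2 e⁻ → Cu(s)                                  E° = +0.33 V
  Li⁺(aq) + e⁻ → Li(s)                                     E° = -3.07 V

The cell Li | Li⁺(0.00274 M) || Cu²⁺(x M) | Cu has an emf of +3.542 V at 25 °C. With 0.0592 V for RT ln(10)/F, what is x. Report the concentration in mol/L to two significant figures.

0.47 M

Cu²⁺/Cu is the cathode, Li⁺/Li the anode: E°cell = +3.40 V, n = 2.
Overall reaction: Cu²⁺(aq) + 2 Li(s) → Cu(s) + 2 Li⁺(aq); Q = [Li⁺]^2/[Cu²⁺]^1.
From E = E° − (0.0592/n) log Q: log Q = (E° − E)·n/0.0592 = (+3.40 − (+3.542))·2/0.0592 = -4.7973.
So 1·log[Cu²⁺] = 2·log(0.00274) − log Q = -5.1245 − (-4.7973) = -0.3272; [Cu²⁺] = 10^(-0.3272) ≈ 0.47 M.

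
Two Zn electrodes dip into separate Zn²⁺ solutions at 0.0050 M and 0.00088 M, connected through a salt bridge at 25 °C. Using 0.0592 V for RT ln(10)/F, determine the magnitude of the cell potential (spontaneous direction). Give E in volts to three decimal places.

For a concentration cell E°cell = 0. The 0.0050 M side is the cathode (reduction is favoured where [Zn²⁺] is higher).
With n = 2, E = −(0.0592/2) log([Zn²⁺]ₐₙ/[Zn²⁺]꜀ₐₜ) = −(0.0592/2) log(0.00088/0.005) = −(0.0592/2)(-0.754) = +0.022 V.

+0.022 V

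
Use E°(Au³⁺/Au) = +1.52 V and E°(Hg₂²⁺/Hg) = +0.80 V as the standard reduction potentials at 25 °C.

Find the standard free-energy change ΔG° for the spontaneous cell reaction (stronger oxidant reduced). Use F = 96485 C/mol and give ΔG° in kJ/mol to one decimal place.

-416.8 kJ/mol

Au³⁺/Au (E° = +1.52 V) is the cathode; Hg₂²⁺/Hg (E° = +0.80 V) is the anode, so E°cell = +0.72 V.
Balancing electrons gives n = 6 (lcm of 3 and 2).
ΔG° = −nFE° = −(6)(96485)(+0.72) = -416,815 J = -416.8 kJ/mol.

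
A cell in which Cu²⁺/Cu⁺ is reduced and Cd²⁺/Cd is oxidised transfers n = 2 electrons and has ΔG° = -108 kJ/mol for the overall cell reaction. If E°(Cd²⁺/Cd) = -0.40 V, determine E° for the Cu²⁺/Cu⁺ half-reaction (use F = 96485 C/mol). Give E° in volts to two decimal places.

E°cell = −ΔG°/(nF) = −(-108×10³)/((2)(96485)) = +0.560 V.
Since Cu²⁺/Cu⁺ is the cathode and Cd²⁺/Cd the anode, E°cell = E°(Cu²⁺/Cu⁺) − E°(Cd²⁺/Cd).
So E°(Cu²⁺/Cu⁺) = E°cell + E°(Cd²⁺/Cd) = +0.560 + (-0.40) = +0.16 V.

+0.16 V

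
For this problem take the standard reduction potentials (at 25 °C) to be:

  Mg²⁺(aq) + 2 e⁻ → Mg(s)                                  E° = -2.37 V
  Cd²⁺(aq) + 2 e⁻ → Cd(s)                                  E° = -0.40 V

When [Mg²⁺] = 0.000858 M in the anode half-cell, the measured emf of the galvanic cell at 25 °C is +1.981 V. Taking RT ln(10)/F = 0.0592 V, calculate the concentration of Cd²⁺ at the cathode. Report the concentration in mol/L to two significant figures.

0.0020 M

Cd²⁺/Cd is the cathode, Mg²⁺/Mg the anode: E°cell = +1.97 V, n = 2.
Overall reaction: Cd²⁺(aq) + Mg(s) → Cd(s) + Mg²⁺(aq); Q = [Mg²⁺]^1/[Cd²⁺]^1.
From E = E° − (0.0592/n) log Q: log Q = (E° − E)·n/0.0592 = (+1.97 − (+1.981))·2/0.0592 = -0.3716.
So 1·log[Cd²⁺] = 1·log(0.000858) − log Q = -3.0665 − (-0.3716) = -2.6949; [Cd²⁺] = 10^(-2.6949) ≈ 0.0020 M.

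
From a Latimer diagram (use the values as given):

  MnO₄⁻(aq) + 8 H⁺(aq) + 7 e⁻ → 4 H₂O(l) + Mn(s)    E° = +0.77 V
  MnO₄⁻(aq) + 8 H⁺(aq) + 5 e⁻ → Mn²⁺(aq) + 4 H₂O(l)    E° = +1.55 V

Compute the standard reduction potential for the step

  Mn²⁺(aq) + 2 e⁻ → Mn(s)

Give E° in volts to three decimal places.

Sequential free energies add, so n₃E°₃ = n₁E°₁ + n₂E°₂.
With n₃ = 7, and the known step contributing 5×(+1.55) V, the unknown satisfies 2·E° = 7×(+0.77) − 5×(+1.55) = -2.360.
E° = -2.360 / 2 = -1.180 V.

-1.180 V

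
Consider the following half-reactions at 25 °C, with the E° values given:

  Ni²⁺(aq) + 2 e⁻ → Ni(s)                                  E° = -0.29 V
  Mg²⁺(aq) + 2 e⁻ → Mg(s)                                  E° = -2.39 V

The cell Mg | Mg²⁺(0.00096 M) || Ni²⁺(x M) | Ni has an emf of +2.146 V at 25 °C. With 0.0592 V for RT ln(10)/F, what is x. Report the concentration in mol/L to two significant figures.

0.034 M

Ni²⁺/Ni is the cathode, Mg²⁺/Mg the anode: E°cell = +2.10 V, n = 2.
Overall reaction: Ni²⁺(aq) + Mg(s) → Ni(s) + Mg²⁺(aq); Q = [Mg²⁺]^1/[Ni²⁺]^1.
From E = E° − (0.0592/n) log Q: log Q = (E° − E)·n/0.0592 = (+2.10 − (+2.146))·2/0.0592 = -1.5541.
So 1·log[Ni²⁺] = 1·log(0.00096) − log Q = -3.0177 − (-1.5541) = -1.4636; [Ni²⁺] = 10^(-1.4636) ≈ 0.034 M.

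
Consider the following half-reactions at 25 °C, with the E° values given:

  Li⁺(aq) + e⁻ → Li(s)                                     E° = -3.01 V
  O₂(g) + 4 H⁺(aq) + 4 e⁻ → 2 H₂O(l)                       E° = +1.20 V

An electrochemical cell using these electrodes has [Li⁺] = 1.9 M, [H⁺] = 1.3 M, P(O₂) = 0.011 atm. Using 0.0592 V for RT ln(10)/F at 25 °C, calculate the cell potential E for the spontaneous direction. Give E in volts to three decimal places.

+4.171 V

O₂/H₂O is the cathode (higher E°), Li⁺/Li the anode: E°cell = +1.20 − (-3.01) = +4.21 V, n = 4.
Overall: O₂(g) + 4 H⁺(aq) + 4 Li(s) → 2 H₂O(l) + 4 Li⁺(aq)
Q = [Li⁺]^4 / (P(O₂)·[H⁺]^4); log Q = 2.618.
E = E° − (0.0592/n) log Q = +4.21 − (0.0592/4)(2.618) = +4.171 V.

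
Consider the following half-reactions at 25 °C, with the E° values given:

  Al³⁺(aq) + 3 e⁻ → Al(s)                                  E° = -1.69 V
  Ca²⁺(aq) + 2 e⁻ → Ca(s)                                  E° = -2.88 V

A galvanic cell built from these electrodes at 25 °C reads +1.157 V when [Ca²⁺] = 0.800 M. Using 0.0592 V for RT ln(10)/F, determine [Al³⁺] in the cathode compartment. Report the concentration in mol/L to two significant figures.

Al³⁺/Al is the cathode, Ca²⁺/Ca the anode: E°cell = +1.19 V, n = 6.
Overall reaction: 2 Al³⁺(aq) + 3 Ca(s) → 2 Al(s) + 3 Ca²⁺(aq); Q = [Ca²⁺]^3/[Al³⁺]^2.
From E = E° − (0.0592/n) log Q: log Q = (E° − E)·n/0.0592 = (+1.19 − (+1.157))·6/0.0592 = 3.3446.
So 2·log[Al³⁺] = 3·log(0.8) − log Q = -0.2907 − (3.3446) = -3.6353; log[Al³⁺] = -3.6353 / 2 = -1.8176; [Al³⁺] = 10^(-1.8176) ≈ 0.015 M.

0.015 M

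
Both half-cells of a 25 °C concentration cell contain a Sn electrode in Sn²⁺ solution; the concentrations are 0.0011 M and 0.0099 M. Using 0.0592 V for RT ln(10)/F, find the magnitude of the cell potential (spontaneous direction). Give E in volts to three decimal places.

For a concentration cell E°cell = 0. The 0.0099 M side is the cathode (reduction is favoured where [Sn²⁺] is higher).
With n = 2, E = −(0.0592/2) log([Sn²⁺]ₐₙ/[Sn²⁺]꜀ₐₜ) = −(0.0592/2) log(0.0011/0.0099) = −(0.0592/2)(-0.954) = +0.028 V.

+0.028 V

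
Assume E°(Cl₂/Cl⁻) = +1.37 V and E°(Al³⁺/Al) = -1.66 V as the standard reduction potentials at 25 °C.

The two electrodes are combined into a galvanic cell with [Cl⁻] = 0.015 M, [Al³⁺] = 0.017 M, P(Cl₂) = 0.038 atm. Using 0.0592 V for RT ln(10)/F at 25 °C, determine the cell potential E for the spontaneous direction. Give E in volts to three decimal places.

Cl₂/Cl⁻ is the cathode (higher E°), Al³⁺/Al the anode: E°cell = +1.37 − (-1.66) = +3.03 V, n = 6.
Overall: 3 Cl₂(g) + 2 Al(s) → 6 Cl⁻(aq) + 2 Al³⁺(aq)
Q = [Cl⁻]^6·[Al³⁺]^2 / (P(Cl₂)^3); log Q = -10.222.
E = E° − (0.0592/n) log Q = +3.03 − (0.0592/6)(-10.222) = +3.131 V.

+3.131 V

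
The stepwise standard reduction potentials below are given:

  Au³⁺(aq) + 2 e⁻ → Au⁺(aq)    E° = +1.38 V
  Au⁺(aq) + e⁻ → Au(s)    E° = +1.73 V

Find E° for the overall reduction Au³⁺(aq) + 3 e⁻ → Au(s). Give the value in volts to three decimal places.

Adding the free-energy changes (−nFE°) of the two steps gives −n₃FE°₃ = −n₁FE°₁ − n₂FE°₂.
E°₃ = (2×+1.38 + 1×+1.73) / 3 = (+4.490) / 3 = +1.497 V.

+1.497 V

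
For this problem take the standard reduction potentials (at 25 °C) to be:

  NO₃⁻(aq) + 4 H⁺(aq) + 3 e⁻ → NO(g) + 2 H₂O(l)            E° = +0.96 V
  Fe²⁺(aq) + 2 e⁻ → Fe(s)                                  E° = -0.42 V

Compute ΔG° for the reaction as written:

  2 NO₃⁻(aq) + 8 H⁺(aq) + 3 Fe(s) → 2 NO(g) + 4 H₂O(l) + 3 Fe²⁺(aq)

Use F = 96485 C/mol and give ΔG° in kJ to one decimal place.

-798.9 kJ

As written, NO₃⁻/NO is reduced (cathode) and Fe²⁺/Fe is oxidised (anode), so E°cell = (+0.96) − (-0.42) = +1.38 V.
Balancing electrons gives n = 6.
ΔG° = −nFE° = −(6)(96485)(+1.38) = -798,896 J = -798.9 kJ.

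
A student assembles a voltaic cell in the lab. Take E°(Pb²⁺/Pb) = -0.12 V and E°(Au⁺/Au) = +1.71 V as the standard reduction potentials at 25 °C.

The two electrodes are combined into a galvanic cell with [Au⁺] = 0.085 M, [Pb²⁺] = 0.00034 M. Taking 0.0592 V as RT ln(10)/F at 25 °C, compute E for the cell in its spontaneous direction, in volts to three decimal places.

Au⁺/Au is the cathode (higher E°), Pb²⁺/Pb the anode: E°cell = +1.71 − (-0.12) = +1.83 V, n = 2.
Overall: 2 Au⁺(aq) + Pb(s) → 2 Au(s) + Pb²⁺(aq)
Q = [Pb²⁺] / ([Au⁺]^2); log Q = -1.327.
E = E° − (0.0592/n) log Q = +1.83 − (0.0592/2)(-1.327) = +1.869 V.

+1.869 V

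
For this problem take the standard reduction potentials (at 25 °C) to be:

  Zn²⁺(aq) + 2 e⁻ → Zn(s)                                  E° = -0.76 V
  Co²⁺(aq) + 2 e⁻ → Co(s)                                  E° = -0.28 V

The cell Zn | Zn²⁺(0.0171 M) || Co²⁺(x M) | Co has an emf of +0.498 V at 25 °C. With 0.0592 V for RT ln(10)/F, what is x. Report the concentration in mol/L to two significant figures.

0.069 M

Co²⁺/Co is the cathode, Zn²⁺/Zn the anode: E°cell = +0.48 V, n = 2.
Overall reaction: Co²⁺(aq) + Zn(s) → Co(s) + Zn²⁺(aq); Q = [Zn²⁺]^1/[Co²⁺]^1.
From E = E° − (0.0592/n) log Q: log Q = (E° − E)·n/0.0592 = (+0.48 − (+0.498))·2/0.0592 = -0.6081.
So 1·log[Co²⁺] = 1·log(0.0171) − log Q = -1.7670 − (-0.6081) = -1.1589; [Co²⁺] = 10^(-1.1589) ≈ 0.069 M.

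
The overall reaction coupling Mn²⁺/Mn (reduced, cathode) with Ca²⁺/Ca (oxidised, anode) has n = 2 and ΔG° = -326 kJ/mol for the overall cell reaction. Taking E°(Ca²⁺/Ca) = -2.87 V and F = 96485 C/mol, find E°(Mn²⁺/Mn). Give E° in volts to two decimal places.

E°cell = −ΔG°/(nF) = −(-326×10³)/((2)(96485)) = +1.689 V.
Since Mn²⁺/Mn is the cathode and Ca²⁺/Ca the anode, E°cell = E°(Mn²⁺/Mn) − E°(Ca²⁺/Ca).
So E°(Mn²⁺/Mn) = E°cell + E°(Ca²⁺/Ca) = +1.689 + (-2.87) = -1.18 V.

-1.18 V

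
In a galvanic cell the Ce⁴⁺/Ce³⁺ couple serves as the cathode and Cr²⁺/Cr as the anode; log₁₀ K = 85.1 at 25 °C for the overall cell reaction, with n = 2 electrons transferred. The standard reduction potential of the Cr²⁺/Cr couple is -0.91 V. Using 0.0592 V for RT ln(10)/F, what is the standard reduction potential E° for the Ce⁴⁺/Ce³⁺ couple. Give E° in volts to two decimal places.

+1.61 V

E°cell = (0.0592/n)·log K = (0.0592/2)(85.1) = +2.519 V.
Since Ce⁴⁺/Ce³⁺ is the cathode and Cr²⁺/Cr the anode, E°cell = E°(Ce⁴⁺/Ce³⁺) − E°(Cr²⁺/Cr).
So E°(Ce⁴⁺/Ce³⁺) = E°cell + E°(Cr²⁺/Cr) = +2.519 + (-0.91) = +1.61 V.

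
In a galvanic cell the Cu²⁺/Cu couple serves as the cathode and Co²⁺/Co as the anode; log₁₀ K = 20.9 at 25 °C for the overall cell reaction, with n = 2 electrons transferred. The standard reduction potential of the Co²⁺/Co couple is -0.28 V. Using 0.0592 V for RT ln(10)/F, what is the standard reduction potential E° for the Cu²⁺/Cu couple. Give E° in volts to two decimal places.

E°cell = (0.0592/n)·log K = (0.0592/2)(20.9) = +0.619 V.
Since Cu²⁺/Cu is the cathode and Co²⁺/Co the anode, E°cell = E°(Cu²⁺/Cu) − E°(Co²⁺/Co).
So E°(Cu²⁺/Cu) = E°cell + E°(Co²⁺/Co) = +0.619 + (-0.28) = +0.34 V.

+0.34 V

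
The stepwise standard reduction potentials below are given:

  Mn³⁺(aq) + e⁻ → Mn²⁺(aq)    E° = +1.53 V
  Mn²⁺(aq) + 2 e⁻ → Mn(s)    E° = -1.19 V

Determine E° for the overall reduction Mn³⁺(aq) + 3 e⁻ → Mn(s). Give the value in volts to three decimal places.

-0.283 V

Standard free energies of sequential steps add: ΔG°₃ = ΔG°₁ + ΔG°₂, so n₃E°₃ = n₁E°₁ + n₂E°₂.
E°₃ = (1×+1.53 + 2×-1.19) / 3 = (-0.850) / 3 = -0.283 V.
Simply averaging or adding the two E° values would be wrong; the electron-weighted sum is required.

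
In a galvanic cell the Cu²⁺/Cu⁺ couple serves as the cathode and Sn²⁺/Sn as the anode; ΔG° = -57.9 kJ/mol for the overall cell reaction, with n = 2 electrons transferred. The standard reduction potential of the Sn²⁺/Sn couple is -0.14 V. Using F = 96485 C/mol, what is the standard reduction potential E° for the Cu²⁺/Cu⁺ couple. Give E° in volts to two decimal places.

E°cell = −ΔG°/(nF) = −(-57.9×10³)/((2)(96485)) = +0.300 V.
Since Cu²⁺/Cu⁺ is the cathode and Sn²⁺/Sn the anode, E°cell = E°(Cu²⁺/Cu⁺) − E°(Sn²⁺/Sn).
So E°(Cu²⁺/Cu⁺) = E°cell + E°(Sn²⁺/Sn) = +0.300 + (-0.14) = +0.16 V.

+0.16 V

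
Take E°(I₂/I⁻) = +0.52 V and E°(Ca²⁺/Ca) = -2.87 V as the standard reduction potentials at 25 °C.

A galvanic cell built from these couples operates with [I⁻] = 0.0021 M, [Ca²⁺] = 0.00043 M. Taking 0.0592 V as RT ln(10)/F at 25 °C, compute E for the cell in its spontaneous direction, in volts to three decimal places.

I₂/I⁻ is the cathode (higher E°), Ca²⁺/Ca the anode: E°cell = +0.52 − (-2.87) = +3.39 V, n = 2.
Overall: I₂(s) + Ca(s) → 2 I⁻(aq) + Ca²⁺(aq)
Q = [I⁻]^2·[Ca²⁺]; log Q = -8.722.
E = E° − (0.0592/n) log Q = +3.39 − (0.0592/2)(-8.722) = +3.648 V.

+3.648 V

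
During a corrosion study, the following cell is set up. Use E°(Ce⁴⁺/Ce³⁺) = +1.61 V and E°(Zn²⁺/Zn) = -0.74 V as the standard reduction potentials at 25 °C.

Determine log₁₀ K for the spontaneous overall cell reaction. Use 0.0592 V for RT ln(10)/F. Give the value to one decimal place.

79.4

Cathode: Ce⁴⁺/Ce³⁺; anode: Zn²⁺/Zn. E°cell = +2.35 V, n = 2.
log K = nE°cell / 0.0592 = (2)(+2.35) / 0.0592 = 79.4.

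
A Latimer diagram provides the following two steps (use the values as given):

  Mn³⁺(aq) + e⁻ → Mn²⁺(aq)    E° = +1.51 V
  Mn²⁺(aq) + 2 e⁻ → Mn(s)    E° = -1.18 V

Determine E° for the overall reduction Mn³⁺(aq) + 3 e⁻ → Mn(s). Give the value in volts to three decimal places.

-0.283 V

Adding the free-energy changes (−nFE°) of the two steps gives −n₃FE°₃ = −n₁FE°₁ − n₂FE°₂.
E°₃ = (1×+1.51 + 2×-1.18) / 3 = (-0.850) / 3 = -0.283 V.
Simply averaging or adding the two E° values would be wrong; the electron-weighted sum is required.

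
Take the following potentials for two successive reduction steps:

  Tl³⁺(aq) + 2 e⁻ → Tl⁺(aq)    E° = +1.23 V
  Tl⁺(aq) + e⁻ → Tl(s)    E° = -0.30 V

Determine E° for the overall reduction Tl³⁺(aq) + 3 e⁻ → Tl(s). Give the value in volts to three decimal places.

Adding the free-energy changes (−nFE°) of the two steps gives −n₃FE°₃ = −n₁FE°₁ − n₂FE°₂.
E°₃ = (2×+1.23 + 1×-0.30) / 3 = (+2.160) / 3 = +0.720 V.

+0.720 V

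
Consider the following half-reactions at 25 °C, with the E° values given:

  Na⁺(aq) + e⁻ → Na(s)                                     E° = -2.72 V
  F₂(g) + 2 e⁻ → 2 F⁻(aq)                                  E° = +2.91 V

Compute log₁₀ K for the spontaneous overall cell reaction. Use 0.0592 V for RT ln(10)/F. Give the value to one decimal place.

Cathode: F₂/F⁻; anode: Na⁺/Na. E°cell = +5.63 V, n = 2.
log K = nE°cell / 0.0592 = (2)(+5.63) / 0.0592 = 190.2.

190.2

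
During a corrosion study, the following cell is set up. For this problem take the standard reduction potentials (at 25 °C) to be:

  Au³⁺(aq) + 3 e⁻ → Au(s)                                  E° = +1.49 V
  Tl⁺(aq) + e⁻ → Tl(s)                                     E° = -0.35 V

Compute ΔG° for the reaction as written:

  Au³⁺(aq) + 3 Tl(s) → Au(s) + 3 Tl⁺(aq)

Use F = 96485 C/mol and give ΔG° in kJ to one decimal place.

-532.6 kJ

As written, Au³⁺/Au is reduced (cathode) and Tl⁺/Tl is oxidised (anode), so E°cell = (+1.49) − (-0.35) = +1.84 V.
Balancing electrons gives n = 3.
ΔG° = −nFE° = −(3)(96485)(+1.84) = -532,597 J = -532.6 kJ.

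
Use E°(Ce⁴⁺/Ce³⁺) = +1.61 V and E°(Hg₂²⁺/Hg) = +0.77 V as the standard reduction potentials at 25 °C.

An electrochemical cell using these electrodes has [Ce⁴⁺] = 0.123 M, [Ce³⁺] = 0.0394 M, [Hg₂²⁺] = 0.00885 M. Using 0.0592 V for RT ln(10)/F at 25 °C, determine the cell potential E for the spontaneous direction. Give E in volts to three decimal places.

Ce⁴⁺/Ce³⁺ is the cathode (higher E°), Hg₂²⁺/Hg the anode: E°cell = +1.61 − (+0.77) = +0.84 V, n = 2.
Overall: 2 Ce⁴⁺(aq) + 2 Hg(l) → 2 Ce³⁺(aq) + Hg₂²⁺(aq)
Q = [Ce³⁺]^2·[Hg₂²⁺] / ([Ce⁴⁺]^2); log Q = -3.042.
E = E° − (0.0592/n) log Q = +0.84 − (0.0592/2)(-3.042) = +0.930 V.

+0.930 V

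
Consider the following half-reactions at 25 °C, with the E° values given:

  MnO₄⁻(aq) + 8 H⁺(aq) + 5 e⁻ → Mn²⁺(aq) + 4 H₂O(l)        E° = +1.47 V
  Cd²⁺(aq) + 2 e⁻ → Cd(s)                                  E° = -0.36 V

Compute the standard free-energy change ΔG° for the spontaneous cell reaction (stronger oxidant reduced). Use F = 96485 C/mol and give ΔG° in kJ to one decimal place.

MnO₄⁻/Mn²⁺ (E° = +1.47 V) is the cathode; Cd²⁺/Cd (E° = -0.36 V) is the anode, so E°cell = +1.83 V.
Balancing electrons gives n = 10 (lcm of 5 and 2).
ΔG° = −nFE° = −(10)(96485)(+1.83) = -1,765,676 J = -1765.7 kJ.

-1765.7 kJ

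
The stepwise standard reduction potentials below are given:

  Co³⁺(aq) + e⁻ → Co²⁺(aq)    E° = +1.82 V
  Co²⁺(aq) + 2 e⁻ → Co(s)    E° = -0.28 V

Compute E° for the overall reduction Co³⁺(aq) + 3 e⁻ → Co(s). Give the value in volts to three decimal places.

+0.420 V

Standard free energies of sequential steps add: ΔG°₃ = ΔG°₁ + ΔG°₂, so n₃E°₃ = n₁E°₁ + n₂E°₂.
E°₃ = (1×+1.82 + 2×-0.28) / 3 = (+1.260) / 3 = +0.420 V.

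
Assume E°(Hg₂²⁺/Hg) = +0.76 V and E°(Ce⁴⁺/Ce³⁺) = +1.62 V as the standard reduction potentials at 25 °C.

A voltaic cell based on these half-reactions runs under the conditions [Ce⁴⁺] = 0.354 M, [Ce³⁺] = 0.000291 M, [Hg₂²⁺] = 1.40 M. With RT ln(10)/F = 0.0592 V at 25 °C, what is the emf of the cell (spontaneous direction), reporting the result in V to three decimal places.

Ce⁴⁺/Ce³⁺ is the cathode (higher E°), Hg₂²⁺/Hg the anode: E°cell = +1.62 − (+0.76) = +0.86 V, n = 2.
Overall: 2 Ce⁴⁺(aq) + 2 Hg(l) → 2 Ce³⁺(aq) + Hg₂²⁺(aq)
Q = [Ce³⁺]^2·[Hg₂²⁺] / ([Ce⁴⁺]^2); log Q = -6.024.
E = E° − (0.0592/n) log Q = +0.86 − (0.0592/2)(-6.024) = +1.038 V.

+1.038 V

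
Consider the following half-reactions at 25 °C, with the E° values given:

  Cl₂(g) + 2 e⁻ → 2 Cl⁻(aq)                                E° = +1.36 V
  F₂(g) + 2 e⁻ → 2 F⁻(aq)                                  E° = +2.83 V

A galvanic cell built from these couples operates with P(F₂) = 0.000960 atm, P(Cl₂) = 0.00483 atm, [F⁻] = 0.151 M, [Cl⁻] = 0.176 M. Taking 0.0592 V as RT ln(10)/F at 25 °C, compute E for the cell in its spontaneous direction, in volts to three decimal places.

+1.453 V

F₂/F⁻ is the cathode (higher E°), Cl₂/Cl⁻ the anode: E°cell = +2.83 − (+1.36) = +1.47 V, n = 2.
Overall: F₂(g) + 2 Cl⁻(aq) → 2 F⁻(aq) + Cl₂(g)
Q = [F⁻]^2·P(Cl₂) / (P(F₂)·[Cl⁻]^2); log Q = 0.569.
E = E° − (0.0592/n) log Q = +1.47 − (0.0592/2)(0.569) = +1.453 V.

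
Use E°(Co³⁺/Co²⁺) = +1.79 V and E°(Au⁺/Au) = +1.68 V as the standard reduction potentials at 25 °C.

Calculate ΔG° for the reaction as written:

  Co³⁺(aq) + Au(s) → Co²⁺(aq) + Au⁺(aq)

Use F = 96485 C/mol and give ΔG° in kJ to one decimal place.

-10.6 kJ

As written, Co³⁺/Co²⁺ is reduced (cathode) and Au⁺/Au is oxidised (anode), so E°cell = (+1.79) − (+1.68) = +0.11 V.
Balancing electrons gives n = 1.
ΔG° = −nFE° = −(1)(96485)(+0.11) = -10,613 J = -10.6 kJ.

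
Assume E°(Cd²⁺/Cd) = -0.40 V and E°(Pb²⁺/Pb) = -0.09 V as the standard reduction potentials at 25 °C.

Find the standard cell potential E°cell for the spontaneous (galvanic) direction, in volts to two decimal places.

The Pb²⁺/Pb couple has the higher reduction potential, so it is the cathode; Cd²⁺/Cd is oxidised at the anode.
E°cell = E°(cathode) − E°(anode) = (-0.09) − (-0.40) = +0.31 V.

+0.31 V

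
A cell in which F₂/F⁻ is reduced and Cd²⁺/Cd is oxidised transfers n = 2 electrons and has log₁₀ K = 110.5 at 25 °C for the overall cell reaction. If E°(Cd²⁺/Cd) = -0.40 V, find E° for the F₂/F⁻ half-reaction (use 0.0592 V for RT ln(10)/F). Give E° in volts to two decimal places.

+2.87 V

E°cell = (0.0592/n)·log K = (0.0592/2)(110.5) = +3.271 V.
Since F₂/F⁻ is the cathode and Cd²⁺/Cd the anode, E°cell = E°(F₂/F⁻) − E°(Cd²⁺/Cd).
So E°(F₂/F⁻) = E°cell + E°(Cd²⁺/Cd) = +3.271 + (-0.40) = +2.87 V.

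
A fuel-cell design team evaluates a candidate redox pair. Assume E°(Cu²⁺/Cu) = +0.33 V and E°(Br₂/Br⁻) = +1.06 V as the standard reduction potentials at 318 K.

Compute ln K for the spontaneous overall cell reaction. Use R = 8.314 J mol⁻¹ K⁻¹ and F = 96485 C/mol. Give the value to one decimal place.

Cathode: Br₂/Br⁻; anode: Cu²⁺/Cu. E°cell = (+1.06) − (+0.33) = +0.73 V, with n = 2.
ΔG° = −nFE° = −RT ln K, so ln K = nFE°/(RT) = (2)(96485)(+0.73) / ((8.314)(318)) = 53.281.

53.3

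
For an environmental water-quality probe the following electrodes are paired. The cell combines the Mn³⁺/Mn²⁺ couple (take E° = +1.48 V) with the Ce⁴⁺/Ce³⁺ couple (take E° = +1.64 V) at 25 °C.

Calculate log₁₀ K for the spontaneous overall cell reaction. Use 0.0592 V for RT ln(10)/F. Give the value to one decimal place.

Cathode: Ce⁴⁺/Ce³⁺; anode: Mn³⁺/Mn²⁺. E°cell = +0.16 V, n = 1.
log K = nE°cell / 0.0592 = (1)(+0.16) / 0.0592 = 2.7.

2.7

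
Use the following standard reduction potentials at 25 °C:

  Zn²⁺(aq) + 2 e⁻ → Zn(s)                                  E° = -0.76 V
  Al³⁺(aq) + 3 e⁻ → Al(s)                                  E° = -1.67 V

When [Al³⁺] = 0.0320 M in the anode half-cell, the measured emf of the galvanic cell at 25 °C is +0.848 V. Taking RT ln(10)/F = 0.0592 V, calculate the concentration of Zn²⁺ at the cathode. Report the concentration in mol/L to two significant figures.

Zn²⁺/Zn is the cathode, Al³⁺/Al the anode: E°cell = +0.91 V, n = 6.
Overall reaction: 3 Zn²⁺(aq) + 2 Al(s) → 3 Zn(s) + 2 Al³⁺(aq); Q = [Al³⁺]^2/[Zn²⁺]^3.
From E = E° − (0.0592/n) log Q: log Q = (E° − E)·n/0.0592 = (+0.91 − (+0.848))·6/0.0592 = 6.2838.
So 3·log[Zn²⁺] = 2·log(0.032) − log Q = -2.9897 − (6.2838) = -9.2735; log[Zn²⁺] = -9.2735 / 3 = -3.0912; [Zn²⁺] = 10^(-3.0912) ≈ 0.00081 M.

0.00081 M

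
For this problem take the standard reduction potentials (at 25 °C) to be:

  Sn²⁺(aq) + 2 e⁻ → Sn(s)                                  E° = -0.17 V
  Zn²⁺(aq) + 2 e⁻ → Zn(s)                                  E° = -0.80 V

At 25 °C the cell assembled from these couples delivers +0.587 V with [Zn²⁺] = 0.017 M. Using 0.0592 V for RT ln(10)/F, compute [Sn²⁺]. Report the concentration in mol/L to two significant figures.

0.00060 M

Sn²⁺/Sn is the cathode, Zn²⁺/Zn the anode: E°cell = +0.63 V, n = 2.
Overall reaction: Sn²⁺(aq) + Zn(s) → Sn(s) + Zn²⁺(aq); Q = [Zn²⁺]^1/[Sn²⁺]^1.
From E = E° − (0.0592/n) log Q: log Q = (E° − E)·n/0.0592 = (+0.63 − (+0.587))·2/0.0592 = 1.4527.
So 1·log[Sn²⁺] = 1·log(0.017) − log Q = -1.7696 − (1.4527) = -3.2223; [Sn²⁺] = 10^(-3.2223) ≈ 0.00060 M.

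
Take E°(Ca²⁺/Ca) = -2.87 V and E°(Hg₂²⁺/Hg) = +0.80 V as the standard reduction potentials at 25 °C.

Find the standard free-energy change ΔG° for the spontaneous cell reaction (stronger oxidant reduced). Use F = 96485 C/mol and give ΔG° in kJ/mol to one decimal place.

-708.2 kJ/mol

Hg₂²⁺/Hg (E° = +0.80 V) is the cathode; Ca²⁺/Ca (E° = -2.87 V) is the anode, so E°cell = +3.67 V.
Balancing electrons gives n = 2 (lcm of 2 and 2).
ΔG° = −nFE° = −(2)(96485)(+3.67) = -708,200 J = -708.2 kJ/mol.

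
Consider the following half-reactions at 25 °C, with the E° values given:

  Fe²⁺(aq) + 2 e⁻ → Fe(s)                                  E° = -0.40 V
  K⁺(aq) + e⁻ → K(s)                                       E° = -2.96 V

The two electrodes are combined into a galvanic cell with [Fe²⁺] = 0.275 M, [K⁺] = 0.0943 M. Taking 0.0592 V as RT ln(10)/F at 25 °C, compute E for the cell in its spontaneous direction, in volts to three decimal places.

Fe²⁺/Fe is the cathode (higher E°), K⁺/K the anode: E°cell = -0.40 − (-2.96) = +2.56 V, n = 2.
Overall: Fe²⁺(aq) + 2 K(s) → Fe(s) + 2 K⁺(aq)
Q = [K⁺]^2 / ([Fe²⁺]); log Q = -1.490.
E = E° − (0.0592/n) log Q = +2.56 − (0.0592/2)(-1.490) = +2.604 V.

+2.604 V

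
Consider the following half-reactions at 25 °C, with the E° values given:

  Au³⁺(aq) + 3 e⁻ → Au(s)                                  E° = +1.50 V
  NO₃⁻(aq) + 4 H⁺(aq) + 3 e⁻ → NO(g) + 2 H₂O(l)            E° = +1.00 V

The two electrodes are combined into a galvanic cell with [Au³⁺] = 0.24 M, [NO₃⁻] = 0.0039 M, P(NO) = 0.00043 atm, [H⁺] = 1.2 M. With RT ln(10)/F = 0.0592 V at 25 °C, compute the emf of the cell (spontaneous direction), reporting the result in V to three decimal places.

+0.463 V

Au³⁺/Au is the cathode (higher E°), NO₃⁻/NO the anode: E°cell = +1.50 − (+1.00) = +0.50 V, n = 3.
Overall: Au³⁺(aq) + NO(g) + 2 H₂O(l) → Au(s) + NO₃⁻(aq) + 4 H⁺(aq)
Q = [NO₃⁻]·[H⁺]^4 / ([Au³⁺]·P(NO)); log Q = 1.894.
E = E° − (0.0592/n) log Q = +0.50 − (0.0592/3)(1.894) = +0.463 V.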